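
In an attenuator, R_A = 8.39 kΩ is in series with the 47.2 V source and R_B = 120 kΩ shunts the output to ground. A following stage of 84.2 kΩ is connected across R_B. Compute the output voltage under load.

V_out ≈ 40.4 V

The load sits in parallel with R_B: R_B‖R_L = (120 × 84.2) / (120 + 84.2) = 49.48 kΩ.
V_out = 47.2 × 49.48 / (8.39 + 49.48) = 47.2 × 49.48/57.87 = 40.4 V.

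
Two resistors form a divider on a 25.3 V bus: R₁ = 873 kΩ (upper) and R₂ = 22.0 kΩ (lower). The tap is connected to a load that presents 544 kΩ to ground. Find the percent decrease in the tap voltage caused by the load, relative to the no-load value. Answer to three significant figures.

The divider's output (Thévenin) resistance is R₁‖R₂ = 21.46 kΩ.
Fractional drop under load = R_th/(R_th + R_L) = 21.46 / (21.46 + 544) = 0.03795.
So the output falls by 3.80 %.

3.80 %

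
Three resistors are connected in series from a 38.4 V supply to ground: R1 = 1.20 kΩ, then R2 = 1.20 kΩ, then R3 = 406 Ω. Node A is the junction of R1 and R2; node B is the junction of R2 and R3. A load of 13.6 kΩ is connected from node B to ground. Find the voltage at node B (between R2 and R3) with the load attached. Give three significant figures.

At node B, R3 is in parallel with the load: R3‖R_L = 394.2 Ω.
Below node A the resistance is R2 + (R3‖R_L) = 1594 Ω, so V_A = 38.4 × 1594/2794 = 21.91 V.
Then V_B = V_A × (R3‖R_L)/(R2 + R3‖R_L) = 21.91 × 394.2/1594 = 5.42 V.

V ≈ 5.42 V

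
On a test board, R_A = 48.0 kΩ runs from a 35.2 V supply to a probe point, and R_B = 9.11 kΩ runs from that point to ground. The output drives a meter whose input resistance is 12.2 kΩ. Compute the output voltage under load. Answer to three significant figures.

V_out ≈ 3.45 V

The load sits in parallel with R_B: R_B‖R_L = (9.11 × 12.2) / (9.11 + 12.2) = 5.215 kΩ.
V_out = 35.2 × 5.215 / (48.0 + 5.215) = 35.2 × 5.215/53.22 = 3.45 V.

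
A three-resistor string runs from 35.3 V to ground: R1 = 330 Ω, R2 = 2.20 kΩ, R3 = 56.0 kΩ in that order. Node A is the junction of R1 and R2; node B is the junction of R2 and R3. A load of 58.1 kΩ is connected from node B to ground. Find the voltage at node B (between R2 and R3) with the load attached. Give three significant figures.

At node B, R3 is in parallel with the load: R3‖R_L = 28520 Ω.
Below node A the resistance is R2 + (R3‖R_L) = 30720 Ω, so V_A = 35.3 × 30720/31050 = 34.92 V.
Then V_B = V_A × (R3‖R_L)/(R2 + R3‖R_L) = 34.92 × 28520/30720 = 32.4 V.

V ≈ 32.4 V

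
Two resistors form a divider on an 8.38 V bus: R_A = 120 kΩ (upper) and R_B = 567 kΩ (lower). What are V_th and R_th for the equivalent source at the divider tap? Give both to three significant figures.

V_th = 6.92 V, R_th = 99.0 kΩ

V_th is the open-circuit tap voltage: 8.38 × 567/(120 + 567) = 6.92 V.
With the supply zeroed, R_A and R_B appear in parallel from the tap: R_th = R_A‖R_B = (120 × 567)/687.0 = 99.0 kΩ.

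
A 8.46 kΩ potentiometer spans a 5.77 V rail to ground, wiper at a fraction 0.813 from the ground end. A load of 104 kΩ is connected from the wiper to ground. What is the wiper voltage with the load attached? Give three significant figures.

V ≈ 4.63 V

The wiper splits the pot into (1−α)R = 1.582 kΩ above and αR = 6.878 kΩ below.
Lower section ‖ load = 6.451 kΩ.
V_wiper = 5.77 × 6.451/(1.582 + 6.451) = 4.63 V.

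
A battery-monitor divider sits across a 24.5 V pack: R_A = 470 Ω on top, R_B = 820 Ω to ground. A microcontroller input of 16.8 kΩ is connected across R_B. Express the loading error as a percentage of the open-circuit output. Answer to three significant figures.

The divider's output (Thévenin) resistance is R_A‖R_B = 298.8 Ω.
Fractional drop under load = R_th/(R_th + R_L) = 298.8 / (298.8 + 16800) = 0.01747.
So the output falls by 1.75 %.

1.75 %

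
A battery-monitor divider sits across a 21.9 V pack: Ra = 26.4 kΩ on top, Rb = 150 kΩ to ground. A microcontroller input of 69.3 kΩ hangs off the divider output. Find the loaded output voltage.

The load sits in parallel with Rb: Rb‖R_L = (150 × 69.3) / (150 + 69.3) = 47.40 kΩ.
V_out = 21.9 × 47.40 / (26.4 + 47.40) = 21.9 × 47.40/73.80 = 14.1 V.
(Unloaded it would have been 18.6 V.)

V_out ≈ 14.1 V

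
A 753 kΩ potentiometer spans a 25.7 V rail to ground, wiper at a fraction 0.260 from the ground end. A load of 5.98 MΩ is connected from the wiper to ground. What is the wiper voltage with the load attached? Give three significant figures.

V ≈ 6.52 V

The wiper splits the pot into (1−α)R = 557.2 kΩ above and αR = 195.8 kΩ below.
Lower section ‖ load = 189.6 kΩ.
V_wiper = 25.7 × 189.6/(557.2 + 189.6) = 6.52 V.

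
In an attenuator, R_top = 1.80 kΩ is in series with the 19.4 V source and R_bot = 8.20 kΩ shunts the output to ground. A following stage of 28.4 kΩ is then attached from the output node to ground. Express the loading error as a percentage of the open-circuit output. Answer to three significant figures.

The divider's output (Thévenin) resistance is R_top‖R_bot = 1.476 kΩ.
Fractional drop under load = R_th/(R_th + R_L) = 1.476 / (1.476 + 28.4) = 0.04940.
So the output falls by 4.94 %.

4.94 %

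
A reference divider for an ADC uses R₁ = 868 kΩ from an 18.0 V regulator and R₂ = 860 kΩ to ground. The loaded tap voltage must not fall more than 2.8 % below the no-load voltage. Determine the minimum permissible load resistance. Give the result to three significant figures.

R_L(min) ≈ 15.0 MΩ

Output resistance R_th = R₁‖R₂ = (868 × 860)/1728 = 432.0 kΩ.
The fractional drop is R_th/(R_th + R_L); requiring this ≤ 0.0280 gives R_L ≥ R_th(1/0.0280 − 1) = 432.0 × 34.71 = 15.0 MΩ.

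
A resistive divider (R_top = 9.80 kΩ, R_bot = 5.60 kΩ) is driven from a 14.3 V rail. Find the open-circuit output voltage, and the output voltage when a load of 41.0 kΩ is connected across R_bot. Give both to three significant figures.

Unloaded: 5.20 V; loaded: 4.78 V

Open-circuit: V = 14.3 × 5.60/(9.80 + 5.60) = 5.20 V.
With the load, R_bot becomes R_bot‖R_L = 4.927 kΩ, so V = 14.3 × 4.927/14.73 = 4.78 V.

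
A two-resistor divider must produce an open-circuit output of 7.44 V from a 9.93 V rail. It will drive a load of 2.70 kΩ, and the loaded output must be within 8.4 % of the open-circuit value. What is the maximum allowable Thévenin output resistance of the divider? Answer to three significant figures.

Loading drop = R_th/(R_th + R_L) ≤ 0.0840, so R_th ≤ R_L · ε/(1−ε) = 2.70 kΩ × 0.0840/0.9160 = 248 Ω.
(Any R1, R2 with R2/(R1+R2) = 0.749 and R1‖R2 ≤ 248 Ω will meet the spec.)

R_th ≤ 248 Ω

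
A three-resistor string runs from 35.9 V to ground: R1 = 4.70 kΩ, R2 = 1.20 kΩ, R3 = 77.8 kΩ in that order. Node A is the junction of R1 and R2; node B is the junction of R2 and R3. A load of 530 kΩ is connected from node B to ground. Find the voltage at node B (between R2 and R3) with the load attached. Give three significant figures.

At node B, R3 is in parallel with the load: R3‖R_L = 67.84 kΩ.
Below node A the resistance is R2 + (R3‖R_L) = 69.04 kΩ, so V_A = 35.9 × 69.04/73.74 = 33.61 V.
Then V_B = V_A × (R3‖R_L)/(R2 + R3‖R_L) = 33.61 × 67.84/69.04 = 33.0 V.

V ≈ 33.0 V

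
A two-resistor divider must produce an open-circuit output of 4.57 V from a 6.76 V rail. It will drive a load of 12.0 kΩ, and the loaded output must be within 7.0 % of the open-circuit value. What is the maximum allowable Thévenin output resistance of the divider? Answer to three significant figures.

R_th ≤ 903 Ω

Loading drop = R_th/(R_th + R_L) ≤ 0.0700, so R_th ≤ R_L · ε/(1−ε) = 12.0 kΩ × 0.0700/0.9300 = 903 Ω.
(Any R1, R2 with R2/(R1+R2) = 0.676 and R1‖R2 ≤ 903 Ω will meet the spec.)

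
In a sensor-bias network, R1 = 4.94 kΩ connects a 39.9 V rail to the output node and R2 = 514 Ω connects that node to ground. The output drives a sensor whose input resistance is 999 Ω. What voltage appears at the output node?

The load sits in parallel with R2: R2‖R_L = (514 × 999) / (514 + 999) = 339.4 Ω.
V_out = 39.9 × 339.4 / (4940 + 339.4) = 39.9 × 339.4/5279 = 2.56 V.
(Unloaded it would have been 3.76 V.)

V_out ≈ 2.56 V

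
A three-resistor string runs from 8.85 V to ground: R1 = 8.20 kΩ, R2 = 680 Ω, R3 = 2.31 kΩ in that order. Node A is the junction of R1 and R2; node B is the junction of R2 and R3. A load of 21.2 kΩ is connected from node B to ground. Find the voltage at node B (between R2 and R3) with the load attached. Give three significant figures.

V ≈ 1.68 V

At node B, R3 is in parallel with the load: R3‖R_L = 2083 Ω.
Below node A the resistance is R2 + (R3‖R_L) = 2763 Ω, so V_A = 8.85 × 2763/10960 = 2.230 V.
Then V_B = V_A × (R3‖R_L)/(R2 + R3‖R_L) = 2.230 × 2083/2763 = 1.68 V.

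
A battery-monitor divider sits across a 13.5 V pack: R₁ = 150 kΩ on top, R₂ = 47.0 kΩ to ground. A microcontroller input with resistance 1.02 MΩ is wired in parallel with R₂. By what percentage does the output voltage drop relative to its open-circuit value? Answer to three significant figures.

The divider's output (Thévenin) resistance is R₁‖R₂ = 35.79 kΩ.
Fractional drop under load = R_th/(R_th + R_L) = 35.79 / (35.79 + 1020) = 0.03390.
So the output falls by 3.39 %.

3.39 %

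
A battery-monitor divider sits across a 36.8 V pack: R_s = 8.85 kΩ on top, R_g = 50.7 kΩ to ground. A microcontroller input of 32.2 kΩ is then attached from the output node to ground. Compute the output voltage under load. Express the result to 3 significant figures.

The load sits in parallel with R_g: R_g‖R_L = (50.7 × 32.2) / (50.7 + 32.2) = 19.69 kΩ.
V_out = 36.8 × 19.69 / (8.85 + 19.69) = 36.8 × 19.69/28.54 = 25.4 V.

V_out ≈ 25.4 V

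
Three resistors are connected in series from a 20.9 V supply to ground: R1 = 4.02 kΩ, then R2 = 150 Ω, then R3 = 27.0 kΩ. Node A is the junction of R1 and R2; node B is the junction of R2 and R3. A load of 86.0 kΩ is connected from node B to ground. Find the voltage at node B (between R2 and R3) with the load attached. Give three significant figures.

At node B, R3 is in parallel with the load: R3‖R_L = 20550 Ω.
Below node A the resistance is R2 + (R3‖R_L) = 20700 Ω, so V_A = 20.9 × 20700/24720 = 17.50 V.
Then V_B = V_A × (R3‖R_L)/(R2 + R3‖R_L) = 17.50 × 20550/20700 = 17.4 V.

V ≈ 17.4 V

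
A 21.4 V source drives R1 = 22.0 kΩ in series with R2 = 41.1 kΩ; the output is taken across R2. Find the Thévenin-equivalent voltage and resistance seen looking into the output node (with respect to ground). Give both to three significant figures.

V_th = 13.9 V, R_th = 14.3 kΩ

V_th is the open-circuit tap voltage: 21.4 × 41.1/(22.0 + 41.1) = 13.9 V.
With the supply zeroed, R1 and R2 appear in parallel from the tap: R_th = R1‖R2 = (22.0 × 41.1)/63.10 = 14.3 kΩ.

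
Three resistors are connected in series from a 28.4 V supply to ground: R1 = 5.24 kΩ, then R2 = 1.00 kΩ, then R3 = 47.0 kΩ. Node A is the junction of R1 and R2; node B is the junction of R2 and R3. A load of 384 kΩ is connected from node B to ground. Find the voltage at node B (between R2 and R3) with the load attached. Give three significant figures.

V ≈ 24.7 V

At node B, R3 is in parallel with the load: R3‖R_L = 41.87 kΩ.
Below node A the resistance is R2 + (R3‖R_L) = 42.87 kΩ, so V_A = 28.4 × 42.87/48.11 = 25.31 V.
Then V_B = V_A × (R3‖R_L)/(R2 + R3‖R_L) = 25.31 × 41.87/42.87 = 24.7 V.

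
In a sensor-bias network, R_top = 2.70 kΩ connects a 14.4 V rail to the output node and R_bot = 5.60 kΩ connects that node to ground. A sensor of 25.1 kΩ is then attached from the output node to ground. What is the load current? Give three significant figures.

R_bot‖R_L = 4.579 kΩ; V_out = 14.4 × 4.579/7.279 = 9.058 V.
I_L = V_out / R_L = 9.058 / 25.1 kΩ = 0.361 mA.

I_L ≈ 0.361 mA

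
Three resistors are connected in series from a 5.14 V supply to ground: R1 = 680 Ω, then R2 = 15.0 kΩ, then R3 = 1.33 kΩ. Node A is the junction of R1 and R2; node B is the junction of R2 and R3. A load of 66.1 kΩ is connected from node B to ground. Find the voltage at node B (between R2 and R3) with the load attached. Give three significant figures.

V ≈ 0.395 V

At node B, R3 is in parallel with the load: R3‖R_L = 1304 Ω.
Below node A the resistance is R2 + (R3‖R_L) = 16300 Ω, so V_A = 5.14 × 16300/16980 = 4.934 V.
Then V_B = V_A × (R3‖R_L)/(R2 + R3‖R_L) = 4.934 × 1304/16300 = 0.395 V.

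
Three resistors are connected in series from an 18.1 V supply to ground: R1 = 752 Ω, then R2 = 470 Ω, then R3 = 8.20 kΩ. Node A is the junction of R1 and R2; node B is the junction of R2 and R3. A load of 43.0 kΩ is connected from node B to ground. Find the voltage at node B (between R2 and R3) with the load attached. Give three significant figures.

At node B, R3 is in parallel with the load: R3‖R_L = 6887 Ω.
Below node A the resistance is R2 + (R3‖R_L) = 7357 Ω, so V_A = 18.1 × 7357/8109 = 16.42 V.
Then V_B = V_A × (R3‖R_L)/(R2 + R3‖R_L) = 16.42 × 6887/7357 = 15.4 V.

V ≈ 15.4 V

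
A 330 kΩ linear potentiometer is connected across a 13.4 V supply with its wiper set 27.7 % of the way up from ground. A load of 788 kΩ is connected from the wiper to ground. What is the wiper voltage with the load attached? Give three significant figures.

The wiper splits the pot into (1−α)R = 238.6 kΩ above and αR = 91.41 kΩ below.
Lower section ‖ load = 81.91 kΩ.
V_wiper = 13.4 × 81.91/(238.6 + 81.91) = 3.42 V.

V ≈ 3.42 V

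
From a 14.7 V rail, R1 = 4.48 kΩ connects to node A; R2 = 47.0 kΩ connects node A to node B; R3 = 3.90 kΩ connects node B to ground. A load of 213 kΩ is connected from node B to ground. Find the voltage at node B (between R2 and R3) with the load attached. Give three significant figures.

V ≈ 1.02 V

At node B, R3 is in parallel with the load: R3‖R_L = 3.830 kΩ.
Below node A the resistance is R2 + (R3‖R_L) = 50.83 kΩ, so V_A = 14.7 × 50.83/55.31 = 13.51 V.
Then V_B = V_A × (R3‖R_L)/(R2 + R3‖R_L) = 13.51 × 3.830/50.83 = 1.02 V.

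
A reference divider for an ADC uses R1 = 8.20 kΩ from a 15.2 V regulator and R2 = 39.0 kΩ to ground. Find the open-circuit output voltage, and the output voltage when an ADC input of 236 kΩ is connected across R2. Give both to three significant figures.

Open-circuit: V = 15.2 × 39.0/(8.20 + 39.0) = 12.6 V.
With the load, R2 becomes R2‖R_L = 33.47 kΩ, so V = 15.2 × 33.47/41.67 = 12.2 V.

Unloaded: 12.6 V; loaded: 12.2 V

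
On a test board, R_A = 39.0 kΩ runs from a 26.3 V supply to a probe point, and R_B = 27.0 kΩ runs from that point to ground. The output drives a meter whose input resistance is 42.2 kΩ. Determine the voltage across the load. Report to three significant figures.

V_out ≈ 7.81 V

The load sits in parallel with R_B: R_B‖R_L = (27.0 × 42.2) / (27.0 + 42.2) = 16.47 kΩ.
V_out = 26.3 × 16.47 / (39.0 + 16.47) = 26.3 × 16.47/55.47 = 7.81 V.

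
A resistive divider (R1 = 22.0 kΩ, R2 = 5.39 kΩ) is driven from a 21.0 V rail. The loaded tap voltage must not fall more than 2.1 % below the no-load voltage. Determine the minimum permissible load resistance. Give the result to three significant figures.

Output resistance R_th = R1‖R2 = (22.0 × 5.39)/27.39 = 4.329 kΩ.
The fractional drop is R_th/(R_th + R_L); requiring this ≤ 0.0210 gives R_L ≥ R_th(1/0.0210 − 1) = 4.329 × 46.62 = 202 kΩ.

R_L(min) ≈ 202 kΩ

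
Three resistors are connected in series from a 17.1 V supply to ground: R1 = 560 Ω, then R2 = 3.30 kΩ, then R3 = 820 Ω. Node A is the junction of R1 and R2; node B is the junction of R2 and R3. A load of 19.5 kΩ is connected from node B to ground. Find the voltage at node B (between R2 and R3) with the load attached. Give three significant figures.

V ≈ 2.90 V

At node B, R3 is in parallel with the load: R3‖R_L = 786.9 Ω.
Below node A the resistance is R2 + (R3‖R_L) = 4087 Ω, so V_A = 17.1 × 4087/4647 = 15.04 V.
Then V_B = V_A × (R3‖R_L)/(R2 + R3‖R_L) = 15.04 × 786.9/4087 = 2.90 V.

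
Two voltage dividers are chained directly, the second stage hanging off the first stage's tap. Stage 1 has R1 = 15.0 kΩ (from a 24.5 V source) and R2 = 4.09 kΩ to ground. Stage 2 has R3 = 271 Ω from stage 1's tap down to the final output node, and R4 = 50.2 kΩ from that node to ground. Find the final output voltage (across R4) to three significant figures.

Stage 2 presents R3+R4 = 50470 Ω as a load on stage 1's tap.
Stage 1's lower leg becomes R2‖(R3+R4) = 3783 Ω, so V_mid = 24.5 × 3783/18780 = 4.935 V.
Stage 2 is itself unloaded: V_out = V_mid × R4/(R3+R4) = 4.935 × 50200/50470 = 4.91 V.

V_out ≈ 4.91 V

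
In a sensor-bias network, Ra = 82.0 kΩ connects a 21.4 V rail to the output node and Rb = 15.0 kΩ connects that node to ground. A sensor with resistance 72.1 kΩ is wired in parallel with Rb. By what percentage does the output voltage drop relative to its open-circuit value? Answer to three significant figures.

15.0 %

The divider's output (Thévenin) resistance is Ra‖Rb = 12.68 kΩ.
Fractional drop under load = R_th/(R_th + R_L) = 12.68 / (12.68 + 72.1) = 0.1496.
So the output falls by 15.0 %.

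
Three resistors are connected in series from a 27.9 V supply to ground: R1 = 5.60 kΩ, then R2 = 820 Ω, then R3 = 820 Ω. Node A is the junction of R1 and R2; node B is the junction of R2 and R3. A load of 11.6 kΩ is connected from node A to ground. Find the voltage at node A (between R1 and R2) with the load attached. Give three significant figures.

V ≈ 5.70 V

Below node A the series string R2+R3 = 1640 Ω sits in parallel with the 11600 Ω load: 1437 Ω.
V_A = 27.9 × 1437/(5600 + 1437) = 5.70 V.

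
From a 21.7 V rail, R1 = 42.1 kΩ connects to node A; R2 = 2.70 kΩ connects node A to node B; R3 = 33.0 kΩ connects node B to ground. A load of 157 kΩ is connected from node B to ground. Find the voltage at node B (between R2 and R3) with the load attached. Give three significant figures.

At node B, R3 is in parallel with the load: R3‖R_L = 27.27 kΩ.
Below node A the resistance is R2 + (R3‖R_L) = 29.97 kΩ, so V_A = 21.7 × 29.97/72.07 = 9.024 V.
Then V_B = V_A × (R3‖R_L)/(R2 + R3‖R_L) = 9.024 × 27.27/29.97 = 8.21 V.

V ≈ 8.21 V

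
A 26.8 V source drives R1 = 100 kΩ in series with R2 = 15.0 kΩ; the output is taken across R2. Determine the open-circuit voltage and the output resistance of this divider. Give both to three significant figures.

V_th is the open-circuit tap voltage: 26.8 × 15.0/(100 + 15.0) = 3.50 V.
With the supply zeroed, R1 and R2 appear in parallel from the tap: R_th = R1‖R2 = (100 × 15.0)/115.0 = 13.0 kΩ.

V_th = 3.50 V, R_th = 13.0 kΩ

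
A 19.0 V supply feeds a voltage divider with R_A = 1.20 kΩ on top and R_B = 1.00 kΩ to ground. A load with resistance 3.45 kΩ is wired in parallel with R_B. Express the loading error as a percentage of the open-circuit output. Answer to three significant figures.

The divider's output (Thévenin) resistance is R_A‖R_B = 0.5455 kΩ.
Fractional drop under load = R_th/(R_th + R_L) = 0.5455 / (0.5455 + 3.45) = 0.1365.
So the output falls by 13.7 %.

13.7 %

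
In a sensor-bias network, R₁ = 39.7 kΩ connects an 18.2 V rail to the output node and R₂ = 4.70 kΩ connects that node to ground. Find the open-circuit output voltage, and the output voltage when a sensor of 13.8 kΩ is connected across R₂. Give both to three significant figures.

Unloaded: 1.93 V; loaded: 1.48 V

Open-circuit: V = 18.2 × 4.70/(39.7 + 4.70) = 1.93 V.
With the load, R₂ becomes R₂‖R_L = 3.506 kΩ, so V = 18.2 × 3.506/43.21 = 1.48 V.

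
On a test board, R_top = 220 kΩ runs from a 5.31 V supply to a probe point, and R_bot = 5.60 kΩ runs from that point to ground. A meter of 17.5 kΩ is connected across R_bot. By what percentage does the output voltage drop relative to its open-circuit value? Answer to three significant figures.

The divider's output (Thévenin) resistance is R_top‖R_bot = 5.461 kΩ.
Fractional drop under load = R_th/(R_th + R_L) = 5.461 / (5.461 + 17.5) = 0.2378.
So the output falls by 23.8 %.

23.8 %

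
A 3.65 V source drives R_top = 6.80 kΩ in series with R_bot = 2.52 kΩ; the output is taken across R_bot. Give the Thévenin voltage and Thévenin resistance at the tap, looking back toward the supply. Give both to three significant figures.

V_th is the open-circuit tap voltage: 3.65 × 2.52/(6.80 + 2.52) = 0.987 V.
With the supply zeroed, R_top and R_bot appear in parallel from the tap: R_th = R_top‖R_bot = (6.80 × 2.52)/9.320 = 1.84 kΩ.

V_th = 0.987 V, R_th = 1.84 kΩ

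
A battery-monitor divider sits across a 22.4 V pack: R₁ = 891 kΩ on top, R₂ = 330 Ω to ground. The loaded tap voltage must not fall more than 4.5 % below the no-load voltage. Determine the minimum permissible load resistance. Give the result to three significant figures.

R_L(min) ≈ 7.00 kΩ

Output resistance R_th = R₁‖R₂ = (891000 × 330)/891300 = 329.9 Ω.
The fractional drop is R_th/(R_th + R_L); requiring this ≤ 0.0450 gives R_L ≥ R_th(1/0.0450 − 1) = 329.9 × 21.22 = 7.00 kΩ.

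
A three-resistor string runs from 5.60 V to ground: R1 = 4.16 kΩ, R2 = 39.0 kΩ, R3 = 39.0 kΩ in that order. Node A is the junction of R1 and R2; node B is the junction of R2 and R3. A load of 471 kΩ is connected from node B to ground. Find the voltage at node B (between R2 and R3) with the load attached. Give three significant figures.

V ≈ 2.55 V

At node B, R3 is in parallel with the load: R3‖R_L = 36.02 kΩ.
Below node A the resistance is R2 + (R3‖R_L) = 75.02 kΩ, so V_A = 5.60 × 75.02/79.18 = 5.306 V.
Then V_B = V_A × (R3‖R_L)/(R2 + R3‖R_L) = 5.306 × 36.02/75.02 = 2.55 V.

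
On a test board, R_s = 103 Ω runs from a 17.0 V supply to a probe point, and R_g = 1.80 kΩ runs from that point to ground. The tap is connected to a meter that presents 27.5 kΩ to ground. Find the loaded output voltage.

V_out ≈ 16.0 V

The load sits in parallel with R_g: R_g‖R_L = (1800 × 27500) / (1800 + 27500) = 1689 Ω.
V_out = 17.0 × 1689 / (103 + 1689) = 17.0 × 1689/1792 = 16.0 V.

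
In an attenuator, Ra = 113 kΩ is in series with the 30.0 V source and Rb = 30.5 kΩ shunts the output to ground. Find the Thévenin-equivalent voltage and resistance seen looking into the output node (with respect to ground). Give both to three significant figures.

V_th is the open-circuit tap voltage: 30.0 × 30.5/(113 + 30.5) = 6.38 V.
With the supply zeroed, Ra and Rb appear in parallel from the tap: R_th = Ra‖Rb = (113 × 30.5)/143.5 = 24.0 kΩ.

V_th = 6.38 V, R_th = 24.0 kΩ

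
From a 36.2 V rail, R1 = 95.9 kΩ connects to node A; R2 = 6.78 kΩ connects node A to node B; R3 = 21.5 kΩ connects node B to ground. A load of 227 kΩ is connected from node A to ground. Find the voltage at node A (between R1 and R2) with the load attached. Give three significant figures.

Below node A the series string R2+R3 = 28.28 kΩ sits in parallel with the 227 kΩ load: 25.15 kΩ.
V_A = 36.2 × 25.15/(95.9 + 25.15) = 7.52 V.

V ≈ 7.52 V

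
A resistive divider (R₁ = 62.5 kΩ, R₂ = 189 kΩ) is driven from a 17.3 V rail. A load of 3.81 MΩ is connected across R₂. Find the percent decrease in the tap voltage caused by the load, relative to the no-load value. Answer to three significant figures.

The divider's output (Thévenin) resistance is R₁‖R₂ = 46.97 kΩ.
Fractional drop under load = R_th/(R_th + R_L) = 46.97 / (46.97 + 3810) = 0.01218.
So the output falls by 1.22 %.

1.22 %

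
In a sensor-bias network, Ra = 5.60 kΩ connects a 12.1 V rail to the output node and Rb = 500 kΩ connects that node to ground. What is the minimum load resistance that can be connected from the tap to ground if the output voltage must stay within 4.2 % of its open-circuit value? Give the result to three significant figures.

Output resistance R_th = Ra‖Rb = (5.60 × 500)/505.6 = 5.538 kΩ.
The fractional drop is R_th/(R_th + R_L); requiring this ≤ 0.0420 gives R_L ≥ R_th(1/0.0420 − 1) = 5.538 × 22.81 = 126 kΩ.

R_L(min) ≈ 126 kΩ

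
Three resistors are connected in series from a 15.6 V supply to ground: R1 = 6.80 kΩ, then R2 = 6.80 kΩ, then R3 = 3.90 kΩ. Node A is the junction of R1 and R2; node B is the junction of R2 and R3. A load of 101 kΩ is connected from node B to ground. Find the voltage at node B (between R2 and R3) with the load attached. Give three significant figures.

V ≈ 3.38 V

At node B, R3 is in parallel with the load: R3‖R_L = 3.755 kΩ.
Below node A the resistance is R2 + (R3‖R_L) = 10.56 kΩ, so V_A = 15.6 × 10.56/17.36 = 9.488 V.
Then V_B = V_A × (R3‖R_L)/(R2 + R3‖R_L) = 9.488 × 3.755/10.56 = 3.38 V.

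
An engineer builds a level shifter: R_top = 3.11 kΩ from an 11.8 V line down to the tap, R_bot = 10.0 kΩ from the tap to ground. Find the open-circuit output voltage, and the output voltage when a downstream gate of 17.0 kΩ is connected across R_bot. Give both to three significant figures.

Unloaded: 9.00 V; loaded: 7.90 V

Open-circuit: V = 11.8 × 10.0/(3.11 + 10.0) = 9.00 V.
With the load, R_bot becomes R_bot‖R_L = 6.296 kΩ, so V = 11.8 × 6.296/9.406 = 7.90 V.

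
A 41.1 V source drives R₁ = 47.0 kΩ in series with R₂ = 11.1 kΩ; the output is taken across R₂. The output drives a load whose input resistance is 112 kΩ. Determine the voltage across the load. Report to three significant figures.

V_out ≈ 7.27 V

The load sits in parallel with R₂: R₂‖R_L = (11.1 × 112) / (11.1 + 112) = 10.10 kΩ.
V_out = 41.1 × 10.10 / (47.0 + 10.10) = 41.1 × 10.10/57.10 = 7.27 V.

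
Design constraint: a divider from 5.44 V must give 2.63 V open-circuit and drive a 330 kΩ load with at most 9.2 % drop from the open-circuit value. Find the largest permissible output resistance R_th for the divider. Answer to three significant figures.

R_th ≤ 33.4 kΩ

Loading drop = R_th/(R_th + R_L) ≤ 0.0920, so R_th ≤ R_L · ε/(1−ε) = 330 kΩ × 0.0920/0.9080 = 33.4 kΩ.
(Any R1, R2 with R2/(R1+R2) = 0.483 and R1‖R2 ≤ 33.4 kΩ will meet the spec.)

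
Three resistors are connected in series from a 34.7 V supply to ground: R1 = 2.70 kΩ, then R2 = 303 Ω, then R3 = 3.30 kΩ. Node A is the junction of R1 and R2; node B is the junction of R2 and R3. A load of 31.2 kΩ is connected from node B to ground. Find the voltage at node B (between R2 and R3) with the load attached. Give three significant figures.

At node B, R3 is in parallel with the load: R3‖R_L = 2984 Ω.
Below node A the resistance is R2 + (R3‖R_L) = 3287 Ω, so V_A = 34.7 × 3287/5987 = 19.05 V.
Then V_B = V_A × (R3‖R_L)/(R2 + R3‖R_L) = 19.05 × 2984/3287 = 17.3 V.

V ≈ 17.3 V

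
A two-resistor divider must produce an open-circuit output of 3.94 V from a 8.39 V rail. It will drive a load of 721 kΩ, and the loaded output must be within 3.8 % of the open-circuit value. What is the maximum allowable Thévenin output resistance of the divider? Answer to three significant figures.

R_th ≤ 28.5 kΩ

Loading drop = R_th/(R_th + R_L) ≤ 0.0380, so R_th ≤ R_L · ε/(1−ε) = 721 kΩ × 0.0380/0.9620 = 28.5 kΩ.
(Any R1, R2 with R2/(R1+R2) = 0.470 and R1‖R2 ≤ 28.5 kΩ will meet the spec.)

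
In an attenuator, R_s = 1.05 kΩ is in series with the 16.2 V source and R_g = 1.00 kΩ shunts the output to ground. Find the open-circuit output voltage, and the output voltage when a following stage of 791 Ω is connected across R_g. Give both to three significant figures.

Unloaded: 7.90 V; loaded: 4.80 V

Open-circuit: V = 16.2 × 1000/(1050 + 1000) = 7.90 V.
With the load, R_g becomes R_g‖R_L = 441.7 Ω, so V = 16.2 × 441.7/1492 = 4.80 V.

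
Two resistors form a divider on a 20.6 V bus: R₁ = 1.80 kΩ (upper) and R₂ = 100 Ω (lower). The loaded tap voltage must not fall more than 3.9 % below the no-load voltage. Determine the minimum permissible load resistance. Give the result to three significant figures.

Output resistance R_th = R₁‖R₂ = (1800 × 100)/1900 = 94.74 Ω.
The fractional drop is R_th/(R_th + R_L); requiring this ≤ 0.0390 gives R_L ≥ R_th(1/0.0390 − 1) = 94.74 × 24.64 = 2.33 kΩ.

R_L(min) ≈ 2.33 kΩ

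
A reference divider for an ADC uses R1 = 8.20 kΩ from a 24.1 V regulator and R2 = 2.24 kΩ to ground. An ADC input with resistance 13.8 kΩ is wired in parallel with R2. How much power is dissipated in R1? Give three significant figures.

P ≈ 46.4 mW

Total resistance from the source is R1 + (R2‖R_L) = 10.13 kΩ, so I = 24.1/10.13 kΩ = 2.380 mA.
P = I²·R1 = (2.380 mA)² × 8.20 kΩ = 46.4 mW.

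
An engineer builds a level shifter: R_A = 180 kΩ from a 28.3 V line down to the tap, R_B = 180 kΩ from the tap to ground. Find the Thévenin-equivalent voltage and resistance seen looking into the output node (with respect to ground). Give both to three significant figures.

V_th is the open-circuit tap voltage: 28.3 × 180/(180 + 180) = 14.2 V.
With the supply zeroed, R_A and R_B appear in parallel from the tap: R_th = R_A‖R_B = (180 × 180)/360.0 = 90.0 kΩ.

V_th = 14.2 V, R_th = 90.0 kΩ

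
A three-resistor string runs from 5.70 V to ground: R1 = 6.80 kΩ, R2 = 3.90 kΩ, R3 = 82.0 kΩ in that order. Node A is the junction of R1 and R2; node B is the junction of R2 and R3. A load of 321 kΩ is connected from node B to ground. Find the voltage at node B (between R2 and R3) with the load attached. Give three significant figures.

V ≈ 4.90 V

At node B, R3 is in parallel with the load: R3‖R_L = 65.32 kΩ.
Below node A the resistance is R2 + (R3‖R_L) = 69.22 kΩ, so V_A = 5.70 × 69.22/76.02 = 5.190 V.
Then V_B = V_A × (R3‖R_L)/(R2 + R3‖R_L) = 5.190 × 65.32/69.22 = 4.90 V.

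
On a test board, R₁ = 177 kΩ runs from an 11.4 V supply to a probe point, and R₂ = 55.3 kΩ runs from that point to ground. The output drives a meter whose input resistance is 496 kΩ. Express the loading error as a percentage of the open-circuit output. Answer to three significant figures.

The divider's output (Thévenin) resistance is R₁‖R₂ = 42.14 kΩ.
Fractional drop under load = R_th/(R_th + R_L) = 42.14 / (42.14 + 496) = 0.07830.
So the output falls by 7.83 %.

7.83 %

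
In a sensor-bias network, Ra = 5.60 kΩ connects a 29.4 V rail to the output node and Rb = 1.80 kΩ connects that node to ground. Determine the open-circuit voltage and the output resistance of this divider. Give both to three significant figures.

V_th = 7.15 V, R_th = 1.36 kΩ

V_th is the open-circuit tap voltage: 29.4 × 1.80/(5.60 + 1.80) = 7.15 V.
With the supply zeroed, Ra and Rb appear in parallel from the tap: R_th = Ra‖Rb = (5.60 × 1.80)/7.400 = 1.36 kΩ.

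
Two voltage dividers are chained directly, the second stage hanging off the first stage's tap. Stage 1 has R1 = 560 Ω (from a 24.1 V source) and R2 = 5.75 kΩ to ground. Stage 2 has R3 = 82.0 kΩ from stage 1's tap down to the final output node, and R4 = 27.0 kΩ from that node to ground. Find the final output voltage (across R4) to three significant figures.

Stage 2 presents R3+R4 = 109000 Ω as a load on stage 1's tap.
Stage 1's lower leg becomes R2‖(R3+R4) = 5462 Ω, so V_mid = 24.1 × 5462/6022 = 21.86 V.
Stage 2 is itself unloaded: V_out = V_mid × R4/(R3+R4) = 21.86 × 27000/109000 = 5.41 V.

V_out ≈ 5.41 V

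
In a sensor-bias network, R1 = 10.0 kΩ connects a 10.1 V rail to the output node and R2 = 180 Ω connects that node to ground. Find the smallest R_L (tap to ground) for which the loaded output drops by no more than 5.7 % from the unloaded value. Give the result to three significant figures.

R_L(min) ≈ 2.93 kΩ

Output resistance R_th = R1‖R2 = (10000 × 180)/10180 = 176.8 Ω.
The fractional drop is R_th/(R_th + R_L); requiring this ≤ 0.0570 gives R_L ≥ R_th(1/0.0570 − 1) = 176.8 × 16.54 = 2.93 kΩ.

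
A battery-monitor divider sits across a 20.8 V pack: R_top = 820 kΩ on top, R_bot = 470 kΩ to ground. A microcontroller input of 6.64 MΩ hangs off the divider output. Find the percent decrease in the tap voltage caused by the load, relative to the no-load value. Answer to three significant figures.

The divider's output (Thévenin) resistance is R_top‖R_bot = 298.8 kΩ.
Fractional drop under load = R_th/(R_th + R_L) = 298.8 / (298.8 + 6640) = 0.04306.
So the output falls by 4.31 %.

4.31 %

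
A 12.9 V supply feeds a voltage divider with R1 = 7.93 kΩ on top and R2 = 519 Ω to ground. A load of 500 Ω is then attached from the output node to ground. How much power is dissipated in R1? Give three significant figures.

P ≈ 19.7 mW

Total resistance from the source is R1 + (R2‖R_L) = 8185 Ω, so I = 12.9/8185 Ω = 1.576 mA.
P = I²·R1 = (1.576 mA)² × 7.93 kΩ = 19.7 mW.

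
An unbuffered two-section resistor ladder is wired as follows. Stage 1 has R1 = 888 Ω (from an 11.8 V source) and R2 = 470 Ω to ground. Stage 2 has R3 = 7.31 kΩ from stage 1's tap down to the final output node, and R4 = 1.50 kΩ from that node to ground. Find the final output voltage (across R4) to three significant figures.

Stage 2 presents R3+R4 = 8810 Ω as a load on stage 1's tap.
Stage 1's lower leg becomes R2‖(R3+R4) = 446.2 Ω, so V_mid = 11.8 × 446.2/1334 = 3.946 V.
Stage 2 is itself unloaded: V_out = V_mid × R4/(R3+R4) = 3.946 × 1500/8810 = 0.672 V.

V_out ≈ 0.672 V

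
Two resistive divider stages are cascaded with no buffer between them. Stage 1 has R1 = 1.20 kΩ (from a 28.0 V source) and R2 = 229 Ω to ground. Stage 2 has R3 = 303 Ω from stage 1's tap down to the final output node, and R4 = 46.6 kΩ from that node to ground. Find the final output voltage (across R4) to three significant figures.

V_out ≈ 4.44 V

Stage 2 presents R3+R4 = 46900 Ω as a load on stage 1's tap.
Stage 1's lower leg becomes R2‖(R3+R4) = 227.9 Ω, so V_mid = 28.0 × 227.9/1428 = 4.469 V.
Stage 2 is itself unloaded: V_out = V_mid × R4/(R3+R4) = 4.469 × 46600/46900 = 4.44 V.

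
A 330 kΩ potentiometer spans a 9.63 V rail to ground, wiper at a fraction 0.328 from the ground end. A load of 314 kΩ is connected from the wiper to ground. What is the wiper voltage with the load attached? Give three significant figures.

The wiper splits the pot into (1−α)R = 221.8 kΩ above and αR = 108.2 kΩ below.
Lower section ‖ load = 80.49 kΩ.
V_wiper = 9.63 × 80.49/(221.8 + 80.49) = 2.56 V.

V ≈ 2.56 V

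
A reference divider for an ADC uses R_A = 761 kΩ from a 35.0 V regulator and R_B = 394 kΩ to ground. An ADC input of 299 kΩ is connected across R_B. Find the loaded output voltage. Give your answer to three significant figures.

The load sits in parallel with R_B: R_B‖R_L = (394 × 299) / (394 + 299) = 170.0 kΩ.
V_out = 35.0 × 170.0 / (761 + 170.0) = 35.0 × 170.0/931.0 = 6.39 V.

V_out ≈ 6.39 V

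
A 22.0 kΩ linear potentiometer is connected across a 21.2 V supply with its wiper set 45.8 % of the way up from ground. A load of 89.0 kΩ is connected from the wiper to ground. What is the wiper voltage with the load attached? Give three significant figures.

V ≈ 9.15 V

The wiper splits the pot into (1−α)R = 11.92 kΩ above and αR = 10.08 kΩ below.
Lower section ‖ load = 9.051 kΩ.
V_wiper = 21.2 × 9.051/(11.92 + 9.051) = 9.15 V.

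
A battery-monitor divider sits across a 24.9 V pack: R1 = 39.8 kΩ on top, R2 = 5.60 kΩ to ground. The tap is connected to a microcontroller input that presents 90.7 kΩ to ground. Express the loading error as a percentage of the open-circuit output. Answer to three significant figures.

The divider's output (Thévenin) resistance is R1‖R2 = 4.909 kΩ.
Fractional drop under load = R_th/(R_th + R_L) = 4.909 / (4.909 + 90.7) = 0.05135.
So the output falls by 5.13 %.

5.13 %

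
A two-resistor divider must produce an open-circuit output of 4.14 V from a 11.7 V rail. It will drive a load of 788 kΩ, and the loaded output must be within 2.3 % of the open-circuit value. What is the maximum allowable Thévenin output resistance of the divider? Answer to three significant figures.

Loading drop = R_th/(R_th + R_L) ≤ 0.0230, so R_th ≤ R_L · ε/(1−ε) = 788 kΩ × 0.0230/0.9770 = 18.6 kΩ.

R_th ≤ 18.6 kΩ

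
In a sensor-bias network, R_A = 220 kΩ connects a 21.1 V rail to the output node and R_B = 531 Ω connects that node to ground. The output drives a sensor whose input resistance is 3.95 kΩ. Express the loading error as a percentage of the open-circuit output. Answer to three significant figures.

Unloaded V = 21.1 × 531/220500 = 0.050805 V.
Loaded: R_B‖R_L = 468.1 Ω, giving V = 21.1 × 468.1/220500 = 0.044797 V.
Drop = (0.050805 − 0.044797) / 0.050805 = 11.8 %.

11.8 %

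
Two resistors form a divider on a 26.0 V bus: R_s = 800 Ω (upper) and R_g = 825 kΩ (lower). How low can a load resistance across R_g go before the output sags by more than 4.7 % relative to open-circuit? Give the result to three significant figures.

R_L(min) ≈ 16.2 kΩ

Output resistance R_th = R_s‖R_g = (800 × 825000)/825800 = 799.2 Ω.
The fractional drop is R_th/(R_th + R_L); requiring this ≤ 0.0470 gives R_L ≥ R_th(1/0.0470 − 1) = 799.2 × 20.28 = 16.2 kΩ.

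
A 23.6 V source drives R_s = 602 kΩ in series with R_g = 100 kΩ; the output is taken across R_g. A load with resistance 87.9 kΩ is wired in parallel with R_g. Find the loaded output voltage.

V_out ≈ 1.70 V

The load sits in parallel with R_g: R_g‖R_L = (100 × 87.9) / (100 + 87.9) = 46.78 kΩ.
V_out = 23.6 × 46.78 / (602 + 46.78) = 23.6 × 46.78/648.8 = 1.70 V.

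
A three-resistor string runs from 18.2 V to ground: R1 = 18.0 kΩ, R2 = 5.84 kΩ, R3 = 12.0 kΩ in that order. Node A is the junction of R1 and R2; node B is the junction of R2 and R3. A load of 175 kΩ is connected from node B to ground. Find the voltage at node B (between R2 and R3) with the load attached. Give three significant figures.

V ≈ 5.83 V

At node B, R3 is in parallel with the load: R3‖R_L = 11.23 kΩ.
Below node A the resistance is R2 + (R3‖R_L) = 17.07 kΩ, so V_A = 18.2 × 17.07/35.07 = 8.859 V.
Then V_B = V_A × (R3‖R_L)/(R2 + R3‖R_L) = 8.859 × 11.23/17.07 = 5.83 V.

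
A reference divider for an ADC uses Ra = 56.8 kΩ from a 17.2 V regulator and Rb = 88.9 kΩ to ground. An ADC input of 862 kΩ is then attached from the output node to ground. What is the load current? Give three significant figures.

Rb‖R_L = 80.59 kΩ; V_out = 17.2 × 80.59/137.4 = 10.09 V.
I_L = V_out / R_L = 10.09 / 862 kΩ = 0.0117 mA.

I_L ≈ 0.0117 mA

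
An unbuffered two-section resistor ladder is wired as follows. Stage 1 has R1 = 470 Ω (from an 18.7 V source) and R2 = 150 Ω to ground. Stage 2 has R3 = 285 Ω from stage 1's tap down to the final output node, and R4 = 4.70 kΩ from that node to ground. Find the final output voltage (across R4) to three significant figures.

V_out ≈ 4.17 V

Stage 2 presents R3+R4 = 4985 Ω as a load on stage 1's tap.
Stage 1's lower leg becomes R2‖(R3+R4) = 145.6 Ω, so V_mid = 18.7 × 145.6/615.6 = 4.423 V.
Stage 2 is itself unloaded: V_out = V_mid × R4/(R3+R4) = 4.423 × 4700/4985 = 4.17 V.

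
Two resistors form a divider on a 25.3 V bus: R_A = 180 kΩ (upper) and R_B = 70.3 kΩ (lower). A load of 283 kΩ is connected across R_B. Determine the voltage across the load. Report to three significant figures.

The load sits in parallel with R_B: R_B‖R_L = (70.3 × 283) / (70.3 + 283) = 56.31 kΩ.
V_out = 25.3 × 56.31 / (180 + 56.31) = 25.3 × 56.31/236.3 = 6.03 V.

V_out ≈ 6.03 V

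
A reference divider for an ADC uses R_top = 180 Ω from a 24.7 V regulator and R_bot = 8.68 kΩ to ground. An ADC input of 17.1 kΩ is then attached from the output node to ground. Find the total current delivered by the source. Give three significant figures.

R_bot‖R_L = 5757 Ω, so the source sees R_top + R_bot‖R_L = 5937 Ω.
I = 24.7 V / 5937 Ω = 4.16 mA.

I ≈ 4.16 mA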